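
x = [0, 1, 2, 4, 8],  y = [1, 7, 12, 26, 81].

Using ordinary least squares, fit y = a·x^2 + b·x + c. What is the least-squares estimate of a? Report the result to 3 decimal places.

Forming MᵀM = [[4369, 585, 85]; [585, 85, 15]; [85, 15, 5]] and Mᵀy = [5655, 783, 127]ᵀ gives MᵀM·[a, b, c]ᵀ = Mᵀy.
Solving the 3×3 system (Gaussian elimination) gives a = 359/403, b = 5442/2015, c = 28/13.

a = 0.891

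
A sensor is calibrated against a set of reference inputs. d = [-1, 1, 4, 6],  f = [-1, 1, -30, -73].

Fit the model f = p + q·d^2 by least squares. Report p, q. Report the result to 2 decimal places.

Entries of MᵀM: Σ1 = 4, Σd^2 = 54, Σd^2·d^2 = 1554.
For Mᵀf: Σf = -103, Σd^2·f = -3108.
So MᵀM·[p, q]ᵀ = Mᵀf: [[4, 54]; [54, 1554]]·[p, q]ᵀ = [-103, -3108]ᵀ.
det = 4·1554 − 54² = 3300.
p = ((-103)·1554 − 54·(-3108))/3300 = 259/110; q = (4·(-3108) − 54·(-103))/3300 = -229/110.

p = 2.35, q = -2.08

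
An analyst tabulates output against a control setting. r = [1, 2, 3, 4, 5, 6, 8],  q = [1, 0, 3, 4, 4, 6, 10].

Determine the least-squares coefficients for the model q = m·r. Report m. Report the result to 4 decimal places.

With design matrix A, AᵀA = [[155]] and Aᵀq = [162]ᵀ.
m = 162/155 = 1.04516.

m = 1.0452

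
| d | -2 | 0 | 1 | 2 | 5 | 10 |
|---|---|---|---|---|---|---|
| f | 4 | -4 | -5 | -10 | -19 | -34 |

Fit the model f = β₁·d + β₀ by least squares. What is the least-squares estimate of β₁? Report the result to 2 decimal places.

β₁ = -3.14

XᵀX·[β₁, β₀]ᵀ = Xᵀf reads: 134·β₁ + 16·β₀ = -468;  16·β₁ + 6·β₀ = -68.
(Σd·d = 134, Σd = 16, Σ1 = 6, Σd·f = -468, Σf = -68.)
Determinant 134·6 − 16² = 548.
β₁ = ((-468)·6 − 16·(-68))/548 = -430/137; β₀ = (134·(-68) − 16·(-468))/548 = -406/137.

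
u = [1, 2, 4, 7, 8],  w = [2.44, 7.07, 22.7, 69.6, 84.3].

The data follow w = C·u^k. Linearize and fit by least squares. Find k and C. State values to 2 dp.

k = 1.73, C = 2.28

Taking logs, ln w = k·ln u + ln C, so regress ln w on ln u.
Sums: Σln u = 6.1048, Σ(ln u)² = 10.5129, Σln w = 14.6474, Σln u·ln w = 23.1613.
Normal system: [[10.5129, 6.1048]; [6.1048, 5]]·[k, ln C]ᵀ = [23.1613, 14.6474]ᵀ.
Slope k = (n·Σln u·ln w − Σln u·Σln w)/(n·Σ(ln u)² − (Σln u)²) = (5·23.1613 − 6.1048·14.6474)/15.2960 = 1.72511; ln C = (Σln w − k·Σln u)/n = 0.82319, so C = exp(0.82319) = 2.27776.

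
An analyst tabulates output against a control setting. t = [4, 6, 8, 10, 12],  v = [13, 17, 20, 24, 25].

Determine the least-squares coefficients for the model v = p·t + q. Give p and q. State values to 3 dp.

p = 1.550, q = 7.400

The normal system MᵀM·[p, q]ᵀ = Mᵀv is [[360, 40]; [40, 5]]·[p, q]ᵀ = [854, 99]ᵀ.
det = 360·5 − 40² = 200.
p = (854·5 − 40·99)/200 = 31/20; q = (360·99 − 40·854)/200 = 37/5.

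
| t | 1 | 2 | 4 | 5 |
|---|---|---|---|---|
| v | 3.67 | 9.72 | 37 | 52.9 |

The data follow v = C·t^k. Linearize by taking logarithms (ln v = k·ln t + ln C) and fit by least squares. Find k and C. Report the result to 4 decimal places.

k = 1.6867, C = 3.4312

Taking logs, ln v = k·ln t + ln C, so regress ln v on ln t.
Sums: Σln t = 3.6889, Σ(ln t)² = 4.9926, Σln v = 11.1537, Σln t·ln v = 12.9690.
Normal system: [[4.9926, 3.6889]; [3.6889, 4]]·[k, ln C]ᵀ = [12.9690, 11.1537]ᵀ.
Solving (det = 6.3624): k = 1.68671, ln C = 1.23291, so C = exp(1.23291) = 3.43119.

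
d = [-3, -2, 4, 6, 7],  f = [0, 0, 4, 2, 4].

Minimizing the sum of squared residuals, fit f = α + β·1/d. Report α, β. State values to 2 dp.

Normal-equation sums: Σ1 = 5, Σ1/d = -23/84, Σ1/d·1/d = 3329/7056.
For Mᵀf: Σf = 10, Σ1/d·f = 40/21.
MᵀM·[α, β]ᵀ = Mᵀf becomes [[5, -23/84]; [-23/84, 3329/7056]]·[α, β]ᵀ = [10, 40/21]ᵀ.
det = 5·(3329/7056) − (-23/84)² = 1343/588.
α = (10·(3329/7056) − (-23/84)·(40/21))/(1343/588) = 18485/8058; β = (5·(40/21) − (-23/84)·10)/(1343/588) = 7210/1343.

α = 2.29, β = 5.37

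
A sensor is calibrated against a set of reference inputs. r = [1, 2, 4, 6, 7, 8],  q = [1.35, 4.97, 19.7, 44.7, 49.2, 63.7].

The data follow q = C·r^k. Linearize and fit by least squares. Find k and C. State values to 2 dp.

k = 1.88, C = 1.38

Taking logs, ln q = k·ln r + ln C, so regress ln q on ln r.
Σln r = 7.8966, Σ(ln r)² = 13.7233, Σln q = 16.7342, Σln r·ln q = 28.2715.
Equations: 13.7233·k + 7.8966·ln C = 28.2715;  7.8966·k + 6·ln C = 16.7342.
Δ = 13.7233·6 − (7.8966)² = 19.9843; k = (28.2715·6 − 7.8966·16.7342)/19.9843 = 1.87580, ln C = (13.7233·16.7342 − 7.8966·28.2715)/19.9843 = 0.32031, so C = exp(0.32031) = 1.37755.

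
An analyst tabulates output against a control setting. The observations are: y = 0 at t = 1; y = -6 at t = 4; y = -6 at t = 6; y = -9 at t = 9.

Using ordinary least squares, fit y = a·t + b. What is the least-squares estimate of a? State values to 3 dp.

a = -1.059

Normal-equation sums: Σt·t = 134, Σt = 20, Σ1 = 4.
Moment sums: Σt·y = -141, Σy = -21.
So AᵀA·[a, b]ᵀ = Aᵀy: [[134, 20]; [20, 4]]·[a, b]ᵀ = [-141, -21]ᵀ.
Eliminating b: 4·(row 1) − 20·(row 2) gives 136·a = 4·(-141) − 20·(-21) = -144, so a = -18/17.
Then b = ((-21) − 20·(-18/17))/4 = 3/68.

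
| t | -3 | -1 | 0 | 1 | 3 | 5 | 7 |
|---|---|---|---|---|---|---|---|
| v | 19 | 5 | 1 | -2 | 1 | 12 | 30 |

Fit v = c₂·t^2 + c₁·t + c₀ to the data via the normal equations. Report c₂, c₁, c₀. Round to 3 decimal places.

Forming MᵀM = [[3190, 468, 94]; [468, 94, 12]; [94, 12, 7]] and Mᵀv = [1953, 209, 66]ᵀ gives MᵀM·[c₂, c₁, c₀]ᵀ = Mᵀv.
Inverting the 3×3 Gram matrix, [c₂, c₁, c₀]ᵀ = [57065/55286, -166301/55286, 2861/3949]ᵀ.

c₂ = 1.032, c₁ = -3.008, c₀ = 0.724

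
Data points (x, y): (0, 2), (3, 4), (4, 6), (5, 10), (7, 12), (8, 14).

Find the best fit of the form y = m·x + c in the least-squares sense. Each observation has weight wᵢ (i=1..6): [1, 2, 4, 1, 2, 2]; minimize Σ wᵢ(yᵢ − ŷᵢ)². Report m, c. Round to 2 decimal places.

m = 1.70, c = -0.09

AᵀWA·[m, c]ᵀ = AᵀWy reads: 333·m + 57·c = 562;  57·m + 12·c = 96.
Determinant 333·12 − 57² = 747.
m = (562·12 − 57·96)/747 = 424/249; c = (333·96 − 57·562)/747 = -22/249.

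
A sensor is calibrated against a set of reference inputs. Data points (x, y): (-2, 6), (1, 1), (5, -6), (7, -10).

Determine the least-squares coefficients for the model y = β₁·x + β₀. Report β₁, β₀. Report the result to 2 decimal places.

Entries of MᵀM: Σx·x = 79, Σx = 11, Σ1 = 4.
Moment sums: Σx·y = -111, Σy = -9.
So MᵀM·[β₁, β₀]ᵀ = Mᵀy: [[79, 11]; [11, 4]]·[β₁, β₀]ᵀ = [-111, -9]ᵀ.
Eliminating β₀: 4·(row 1) − 11·(row 2) gives 195·β₁ = 4·(-111) − 11·(-9) = -345, so β₁ = -23/13.
Then β₀ = ((-9) − 11·(-23/13))/4 = 34/13.

β₁ = -1.77, β₀ = 2.62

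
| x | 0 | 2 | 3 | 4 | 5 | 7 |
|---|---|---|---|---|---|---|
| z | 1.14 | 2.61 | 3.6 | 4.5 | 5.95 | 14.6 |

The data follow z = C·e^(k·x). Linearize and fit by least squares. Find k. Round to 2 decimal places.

k = 0.35

With ln zᵢ as the transformed response and xᵢ as the regressor:
Σx = 21.0000, Σ(x)² = 103.0000, Σln z = 8.3398, Σx·ln z = 39.4619.
Equations: 103.0000·k + 21.0000·ln C = 39.4619;  21.0000·k + 6·ln C = 8.3398.
Solving (det = 177.0000): k = 0.34822, ln C = 0.17118.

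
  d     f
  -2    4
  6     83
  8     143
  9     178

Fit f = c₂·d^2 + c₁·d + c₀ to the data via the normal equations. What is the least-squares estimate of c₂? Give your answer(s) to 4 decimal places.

Forming XᵀX = [[11969, 1449, 185]; [1449, 185, 21]; [185, 21, 4]] and Xᵀf = [26574, 3236, 408]ᵀ gives XᵀX·[c₂, c₁, c₀]ᵀ = Xᵀf.
Row-reducing yields c₂ = 8187/4132, c₁ = 105925/53716, c₀ = 123/13429.

c₂ = 1.9814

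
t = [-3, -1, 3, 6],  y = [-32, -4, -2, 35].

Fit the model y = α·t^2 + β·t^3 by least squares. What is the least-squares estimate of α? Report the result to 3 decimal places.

Forming AᵀA = [[1459, 7775]; [7775, 48115]] and Aᵀy = [950, 8374]ᵀ gives AᵀA·[α, β]ᵀ = Aᵀy.
Determinant 1459·48115 − 7775² = 9749160.
α = (950·48115 − 7775·8374)/9749160 = -53885/27081; β = (1459·8374 − 7775·950)/9749160 = 67103/135405.

α = -1.990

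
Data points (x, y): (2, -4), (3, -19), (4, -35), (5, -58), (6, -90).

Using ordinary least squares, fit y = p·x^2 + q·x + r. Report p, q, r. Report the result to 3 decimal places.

p = -2.929, q = 2.329, r = 2.200

Setting ∂/∂p … = 0 gives: 2274·p + 440·q + 90·r = -5437;  440·p + 90·q + 20·r = -1035;  90·p + 20·q + 5·r = -206.
(Σx^2·x^2 = 2274, Σx^2·x = 440, Σx^2 = 90, Σx·x = 90, Σx = 20, Σ1 = 5, Σx^2·y = -5437, Σx·y = -1035, Σy = -206.)
Solving the 3×3 system (Gaussian elimination) gives p = -41/14, q = 163/70, r = 11/5.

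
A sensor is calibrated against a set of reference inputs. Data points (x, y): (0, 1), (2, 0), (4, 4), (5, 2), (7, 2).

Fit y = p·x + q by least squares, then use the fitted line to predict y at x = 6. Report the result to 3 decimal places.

The normal system MᵀM·[p, q]ᵀ = Mᵀy is [[94, 18]; [18, 5]]·[p, q]ᵀ = [40, 9]ᵀ.
Δ = 94·5 − 18² = 146.
p = (40·5 − 18·9)/146 = 19/73; q = (94·9 − 18·40)/146 = 63/73.
At x = 6: ŷ = (19/73)·(6) + (63/73)·(1) = 177/73.

ŷ = 2.425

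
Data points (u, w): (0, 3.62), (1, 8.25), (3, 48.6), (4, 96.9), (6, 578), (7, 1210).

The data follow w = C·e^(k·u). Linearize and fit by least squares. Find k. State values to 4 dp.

Linearized form: ln w = k·u + ln C. From the 6 transformed points,
Sums: Σu = 21.0000, Σ(u)² = 111.0000, Σln w = 25.3119, Σu·ln w = 119.9019.
Normal system: [[111.0000, 21.0000]; [21.0000, 6]]·[k, ln C]ᵀ = [119.9019, 25.3119]ᵀ.
Solving (det = 225.0000): k = 0.83494, ln C = 1.29638.

k = 0.8349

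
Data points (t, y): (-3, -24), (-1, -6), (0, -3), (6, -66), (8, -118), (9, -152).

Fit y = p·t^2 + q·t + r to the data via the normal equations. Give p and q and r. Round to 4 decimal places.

p = -1.9774, q = 1.2857, r = -2.6239

The normal equations are: 12035·p + 1429·q + 191·r = -22462;  1429·p + 191·q + 19·r = -2630;  191·p + 19·q + 6·r = -369.
Solving the 3×3 system (Gaussian elimination) gives p = -39485/19968, q = 128369/99840, r = -43661/16640.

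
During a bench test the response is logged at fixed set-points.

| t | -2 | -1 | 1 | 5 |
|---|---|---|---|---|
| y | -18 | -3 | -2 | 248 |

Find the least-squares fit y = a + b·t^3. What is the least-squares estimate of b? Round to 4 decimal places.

Normal-equation sums: Σ1 = 4, Σt^3 = 117, Σt^3·t^3 = 15691.
For Aᵀy: Σy = 225, Σt^3·y = 31145.
So AᵀA·[a, b]ᵀ = Aᵀy: [[4, 117]; [117, 15691]]·[a, b]ᵀ = [225, 31145]ᵀ.
Determinant 4·15691 − 117² = 49075.
a = (225·15691 − 117·31145)/49075 = -1746/755; b = (4·31145 − 117·225)/49075 = 19651/9815.

b = 2.0021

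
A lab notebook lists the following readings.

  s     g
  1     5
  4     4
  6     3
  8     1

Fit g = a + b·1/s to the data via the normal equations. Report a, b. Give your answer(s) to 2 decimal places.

a = 2.03, b = 3.16

Normal-equation sums: Σ1 = 4, Σ1/s = 37/24, Σ1/s·1/s = 637/576.
Moment sums: Σg = 13, Σ1/s·g = 53/8.
Eliminating b: (637/576)·(row 1) − (37/24)·(row 2) gives (131/64)·a = (637/576)·13 − (37/24)·(53/8) = 1199/288, so a = 2398/1179.
Then b = ((53/8) − (37/24)·(2398/1179))/(637/576) = 1240/393.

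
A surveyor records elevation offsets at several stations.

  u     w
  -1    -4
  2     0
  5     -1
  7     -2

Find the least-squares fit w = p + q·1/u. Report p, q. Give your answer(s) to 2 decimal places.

The normal system AᵀA·[p, q]ᵀ = Aᵀw is [[4, -11/70]; [-11/70, 6421/4900]]·[p, q]ᵀ = [-7, 123/35]ᵀ.
det = 4·(6421/4900) − (-11/70)² = 25563/4900.
p = ((-7)·(6421/4900) − (-11/70)·(123/35))/(25563/4900) = -42241/25563; q = (4·(123/35) − (-11/70)·(-7))/(25563/4900) = 63490/25563.

p = -1.65, q = 2.48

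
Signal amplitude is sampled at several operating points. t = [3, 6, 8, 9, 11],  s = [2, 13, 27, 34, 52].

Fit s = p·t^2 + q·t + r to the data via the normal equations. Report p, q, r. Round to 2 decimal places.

p = 0.47, q = -0.24, r = -1.67

With design matrix M, MᵀM = [[26675, 2815, 311]; [2815, 311, 37]; [311, 37, 5]] and Mᵀs = [11260, 1178, 128]ᵀ.
Inverting the 3×3 Gram matrix, [p, q, r]ᵀ = [578/1239, -293/1239, -5/3]ᵀ.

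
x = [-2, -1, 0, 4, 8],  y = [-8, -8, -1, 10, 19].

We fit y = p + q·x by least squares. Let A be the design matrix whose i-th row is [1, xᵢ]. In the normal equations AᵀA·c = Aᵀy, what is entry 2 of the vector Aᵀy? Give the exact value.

216

Entry 2 ↔ basis x, so (Aᵀy)_{2} = Σᵢ (x)·yᵢ = (-2)·(-8) + (-1)·(-8) + (0)·(-1) + (4)·(10) + (8)·(19) = 216.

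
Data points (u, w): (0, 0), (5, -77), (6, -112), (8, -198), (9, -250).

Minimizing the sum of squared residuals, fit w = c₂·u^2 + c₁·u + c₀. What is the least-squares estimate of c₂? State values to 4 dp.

Entries of MᵀM: Σu^2·u^2 = 12578, Σu^2·u = 1582, Σu^2 = 206, Σu·u = 206, Σu = 28, Σ1 = 5.
For Mᵀw: Σu^2·w = -38879, Σu·w = -4891, Σw = -637.
Row-reducing yields c₂ = -22711/7392, c₁ = -163/1056, c₀ = 57/1232.

c₂ = -3.0724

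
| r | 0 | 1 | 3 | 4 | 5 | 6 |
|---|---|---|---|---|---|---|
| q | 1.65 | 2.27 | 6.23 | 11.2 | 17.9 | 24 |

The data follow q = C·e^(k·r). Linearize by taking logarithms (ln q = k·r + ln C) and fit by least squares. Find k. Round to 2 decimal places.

Linearized form: ln q = k·r + ln C. From the 6 transformed points,
Σr = 19.0000, Σ(r)² = 87.0000, Σln q = 11.6287, Σr·ln q = 49.4639.
Equations: 87.0000·k + 19.0000·ln C = 49.4639;  19.0000·k + 6·ln C = 11.6287.
Slope k = (n·Σr·ln q − Σr·Σln q)/(n·Σ(r)² − (Σr)²) = (6·49.4639 − 19.0000·11.6287)/161.0000 = 0.47104; ln C = (Σln q − k·Σr)/n = 0.44648.

k = 0.47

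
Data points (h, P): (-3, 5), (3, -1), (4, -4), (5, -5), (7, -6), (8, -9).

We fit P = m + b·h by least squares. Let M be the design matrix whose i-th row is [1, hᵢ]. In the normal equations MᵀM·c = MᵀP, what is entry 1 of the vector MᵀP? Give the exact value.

-20

Entry 1 ↔ basis 1, so (MᵀP)_{1} = Σᵢ Pᵢ = (1)·(5) + (1)·(-1) + (1)·(-4) + (1)·(-5) + (1)·(-6) + (1)·(-9) = -20.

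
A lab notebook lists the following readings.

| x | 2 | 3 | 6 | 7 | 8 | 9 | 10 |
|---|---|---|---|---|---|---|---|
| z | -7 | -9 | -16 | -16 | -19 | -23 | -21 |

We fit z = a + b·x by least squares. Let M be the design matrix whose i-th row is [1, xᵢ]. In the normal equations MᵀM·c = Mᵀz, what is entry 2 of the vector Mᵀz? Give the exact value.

-818

Entry 2 ↔ basis x, so (Mᵀz)_{2} = Σᵢ (x)·zᵢ = (2)·(-7) + (3)·(-9) + (6)·(-16) + (7)·(-16) + (8)·(-19) + (9)·(-23) + (10)·(-21) = -818.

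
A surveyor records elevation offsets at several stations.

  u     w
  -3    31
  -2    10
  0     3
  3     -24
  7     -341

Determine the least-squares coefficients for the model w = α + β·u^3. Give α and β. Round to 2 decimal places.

The normal equations are: 5·α + 335·β = -321;  335·α + 119171·β = -118528.
(Σ1 = 5, Σu^3 = 335, Σu^3·u^3 = 119171, Σw = -321, Σu^3·w = -118528.)
Eliminating β: 119171·(row 1) − 335·(row 2) gives 483630·α = 119171·(-321) − 335·(-118528) = 1452989, so α = 1452989/483630.
Then β = ((-118528) − 335·(1452989/483630))/119171 = -97021/96726.

α = 3.00, β = -1.00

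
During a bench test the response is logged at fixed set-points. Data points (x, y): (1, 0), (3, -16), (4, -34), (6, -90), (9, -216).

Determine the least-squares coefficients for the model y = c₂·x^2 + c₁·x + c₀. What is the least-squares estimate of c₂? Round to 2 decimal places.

From the data, Σx^2·x^2 = 8195, Σx^2·x = 1037, Σx^2 = 143, Σx·x = 143, Σx = 23, Σ1 = 5.
For Mᵀy: Σx^2·y = -21424, Σx·y = -2668, Σy = -356.
Row-reducing yields c₂ = -3818/1239, c₁ = 4600/1239, c₀ = -26/177.

c₂ = -3.08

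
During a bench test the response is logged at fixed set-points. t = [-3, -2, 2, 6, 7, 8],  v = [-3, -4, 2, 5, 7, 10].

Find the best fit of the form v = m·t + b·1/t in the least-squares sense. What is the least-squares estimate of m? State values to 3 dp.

m = 1.039

XᵀX·[m, b]ᵀ = Xᵀv reads: 166·m + 6·b = 180;  6·m + (19049/28224)·b = 85/12.
Δ = 166·(19049/28224) − 6² = 1073035/14112.
m = (180·(19049/28224) − 6·(85/12))/(1073035/14112) = 222930/214607; b = (166·(85/12) − 6·180)/(1073035/14112) = 270480/214607.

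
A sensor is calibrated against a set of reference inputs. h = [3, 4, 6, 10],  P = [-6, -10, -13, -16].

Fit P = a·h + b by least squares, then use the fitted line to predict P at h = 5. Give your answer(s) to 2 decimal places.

The normal system XᵀX·[a, b]ᵀ = XᵀP is [[161, 23]; [23, 4]]·[a, b]ᵀ = [-296, -45]ᵀ.
Eliminating b: 4·(row 1) − 23·(row 2) gives 115·a = 4·(-296) − 23·(-45) = -149, so a = -149/115.
Then b = ((-45) − 23·(-149/115))/4 = -19/5.
At h = 5: P̂ = (-149/115)·(5) + (-19/5)·(1) = -1182/115.

P̂ = -10.28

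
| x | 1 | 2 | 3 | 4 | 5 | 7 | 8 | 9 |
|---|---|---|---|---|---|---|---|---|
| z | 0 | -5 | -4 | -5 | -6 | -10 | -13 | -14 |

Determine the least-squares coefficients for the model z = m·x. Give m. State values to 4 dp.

m = -1.4940

Entries of AᵀA: Σx·x = 249.
Moment sums: Σx·z = -372.
So AᵀA·[m]ᵀ = Aᵀz: [[249]]·[m]ᵀ = [-372]ᵀ.
m = (-372)/249 = -1.49398.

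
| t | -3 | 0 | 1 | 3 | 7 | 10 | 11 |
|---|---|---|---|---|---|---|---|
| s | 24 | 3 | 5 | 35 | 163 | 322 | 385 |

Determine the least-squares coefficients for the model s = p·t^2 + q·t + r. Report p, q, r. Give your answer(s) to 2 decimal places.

p = 3.00, q = 1.85, r = 2.15

Forming XᵀX = [[27205, 2675, 289]; [2675, 289, 29]; [289, 29, 7]] and Xᵀs = [87308, 8634, 937]ᵀ gives XᵀX·[p, q, r]ᵀ = Xᵀs.
Inverting the 3×3 Gram matrix, [p, q, r]ᵀ = [462031/153762, 283963/153762, 55074/25627]ᵀ.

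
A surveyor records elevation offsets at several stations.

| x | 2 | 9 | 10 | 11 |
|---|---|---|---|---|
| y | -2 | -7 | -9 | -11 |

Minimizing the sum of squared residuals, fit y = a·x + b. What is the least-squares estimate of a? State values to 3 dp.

Sums needed: Σx·x = 306, Σx = 32, Σ1 = 4.
And Σx·y = -278, Σy = -29.
Normal equations: [[306, 32]; [32, 4]]·[a, b]ᵀ = [-278, -29]ᵀ.
Δ = 306·4 − 32² = 200.
a = ((-278)·4 − 32·(-29))/200 = -23/25; b = (306·(-29) − 32·(-278))/200 = 11/100.

a = -0.920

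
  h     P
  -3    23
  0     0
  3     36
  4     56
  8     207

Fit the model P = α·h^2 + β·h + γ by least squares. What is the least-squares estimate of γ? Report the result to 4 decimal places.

γ = 1.5232

Entries of AᵀA: Σh^2·h^2 = 4514, Σh^2·h = 576, Σh^2 = 98, Σh·h = 98, Σh = 12, Σ1 = 5.
Moment sums: Σh^2·P = 14675, Σh·P = 1919, ΣP = 322.
So AᵀA·[α, β, γ]ᵀ = AᵀP: [[4514, 576, 98]; [576, 98, 12]; [98, 12, 5]]·[α, β, γ]ᵀ = [14675, 1919, 322]ᵀ.
Solving the 3×3 system (Gaussian elimination) gives α = 470375/158262, β = 101619/52754, γ = 120533/79131.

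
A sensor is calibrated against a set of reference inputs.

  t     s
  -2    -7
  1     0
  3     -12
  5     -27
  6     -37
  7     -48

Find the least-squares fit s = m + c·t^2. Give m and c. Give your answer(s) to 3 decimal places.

m = -1.942, c = -0.962

Forming XᵀX = [[6, 124]; [124, 4420]] and Xᵀs = [-131, -4495]ᵀ gives XᵀX·[m, c]ᵀ = Xᵀs.
Determinant 6·4420 − 124² = 11144.
m = ((-131)·4420 − 124·(-4495))/11144 = -2705/1393; c = (6·(-4495) − 124·(-131))/11144 = -5363/5572.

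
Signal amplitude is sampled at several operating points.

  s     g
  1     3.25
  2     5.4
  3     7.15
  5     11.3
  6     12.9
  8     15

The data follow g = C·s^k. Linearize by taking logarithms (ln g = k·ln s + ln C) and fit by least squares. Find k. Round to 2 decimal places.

Taking logs, ln g = k·ln s + ln C, so regress ln g on ln s.
Sums: Σln s = 7.2724, Σ(ln s)² = 11.8122, Σln g = 12.5222, Σln s·ln g = 17.4458.
Normal system: [[11.8122, 7.2724]; [7.2724, 6]]·[k, ln C]ᵀ = [17.4458, 12.5222]ᵀ.
Slope k = (n·Σln s·ln g − Σln s·Σln g)/(n·Σ(ln s)² − (Σln s)²) = (6·17.4458 − 7.2724·12.5222)/17.9853 = 0.75661; ln C = (Σln g − k·Σln s)/n = 1.16998.

k = 0.76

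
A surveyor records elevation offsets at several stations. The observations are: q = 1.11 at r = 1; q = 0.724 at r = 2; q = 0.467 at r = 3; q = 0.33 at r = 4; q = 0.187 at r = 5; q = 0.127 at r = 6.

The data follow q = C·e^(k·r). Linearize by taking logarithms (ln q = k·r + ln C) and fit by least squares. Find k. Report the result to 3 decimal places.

k = -0.436

With ln qᵢ as the transformed response and rᵢ as the regressor:
Over the data: Σr = 21.0000, Σ(r)² = 91.0000, Σln q = -5.8289, Σr·ln q = -28.0251.
Normal system: [[91.0000, 21.0000]; [21.0000, 6]]·[k, ln C]ᵀ = [-28.0251, -5.8289]ᵀ.
Slope k = (n·Σr·ln q − Σr·Σln q)/(n·Σ(r)² − (Σr)²) = (6·-28.0251 − 21.0000·-5.8289)/105.0000 = -0.43566; ln C = (Σln q − k·Σr)/n = 0.55331.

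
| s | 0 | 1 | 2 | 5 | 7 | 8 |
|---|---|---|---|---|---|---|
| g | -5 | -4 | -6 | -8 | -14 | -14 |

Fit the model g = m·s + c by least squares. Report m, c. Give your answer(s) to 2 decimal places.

m = -1.29, c = -3.57

The normal system MᵀM·[m, c]ᵀ = Mᵀg is [[143, 23]; [23, 6]]·[m, c]ᵀ = [-266, -51]ᵀ.
det = 143·6 − 23² = 329.
m = ((-266)·6 − 23·(-51))/329 = -9/7; c = (143·(-51) − 23·(-266))/329 = -25/7.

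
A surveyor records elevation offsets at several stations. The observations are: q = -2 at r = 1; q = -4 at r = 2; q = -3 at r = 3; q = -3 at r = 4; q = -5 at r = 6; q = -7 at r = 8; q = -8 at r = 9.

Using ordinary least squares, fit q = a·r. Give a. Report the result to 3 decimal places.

MᵀM·[a]ᵀ = Mᵀq reads: 211·a = -189.
(Σr·r = 211, Σr·q = -189.)
a = (-189)/211 = -0.895735.

a = -0.896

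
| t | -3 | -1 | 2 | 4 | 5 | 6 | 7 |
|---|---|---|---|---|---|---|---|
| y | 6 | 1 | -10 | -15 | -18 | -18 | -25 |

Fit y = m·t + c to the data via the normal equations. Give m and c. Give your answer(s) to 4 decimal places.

m = -2.9724, c = -2.7931

From the data, Σt·t = 140, Σt = 20, Σ1 = 7.
Right-hand side: Σt·y = -472, Σy = -79.
XᵀX·[m, c]ᵀ = Xᵀy becomes [[140, 20]; [20, 7]]·[m, c]ᵀ = [-472, -79]ᵀ.
det = 140·7 − 20² = 580.
m = ((-472)·7 − 20·(-79))/580 = -431/145; c = (140·(-79) − 20·(-472))/580 = -81/29.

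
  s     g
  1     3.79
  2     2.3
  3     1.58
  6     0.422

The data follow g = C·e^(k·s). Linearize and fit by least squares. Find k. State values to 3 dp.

Taking logs, ln g = k·s + ln C, so regress ln g on s.
AᵀA = [[50.0000, 12.0000]; [12.0000, 4]], rhs = [-0.8060, 1.7600]ᵀ  (here Σs = 12.0000, Σ(s)² = 50.0000, Σln g = 1.7600, Σs·ln g = -0.8060).
Slope k = (n·Σs·ln g − Σs·Σln g)/(n·Σ(s)² − (Σs)²) = (4·-0.8060 − 12.0000·1.7600)/56.0000 = -0.43471; ln C = (Σln g − k·Σs)/n = 1.74411.

k = -0.435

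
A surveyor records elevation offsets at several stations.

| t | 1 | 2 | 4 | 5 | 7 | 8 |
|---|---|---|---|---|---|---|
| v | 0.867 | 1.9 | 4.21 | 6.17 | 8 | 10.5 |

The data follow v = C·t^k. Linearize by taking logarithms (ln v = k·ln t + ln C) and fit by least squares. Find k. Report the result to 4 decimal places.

k = 1.1856

Linearized form: ln v = k·ln t + ln C. From the 6 transformed points,
Σln t = 7.7142, Σ(ln t)² = 13.1032, Σln v = 8.1871, Σln t·ln v = 14.3023.
Equations: 13.1032·k + 7.7142·ln C = 14.3023;  7.7142·k + 6·ln C = 8.1871.
Slope k = (n·Σln t·ln v − Σln t·Σln v)/(n·Σ(ln t)² − (Σln t)²) = (6·14.3023 − 7.7142·8.1871)/19.1098 = 1.18559; ln C = (Σln v − k·Σln t)/n = -0.15980.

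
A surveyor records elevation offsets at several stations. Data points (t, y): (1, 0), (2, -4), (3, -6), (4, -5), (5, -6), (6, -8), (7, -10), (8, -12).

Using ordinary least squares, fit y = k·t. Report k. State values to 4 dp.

k = -1.4216

The normal system XᵀX·[k]ᵀ = Xᵀy is [[204]]·[k]ᵀ = [-290]ᵀ.
Hence k = -290 / 204 ≈ -1.42157.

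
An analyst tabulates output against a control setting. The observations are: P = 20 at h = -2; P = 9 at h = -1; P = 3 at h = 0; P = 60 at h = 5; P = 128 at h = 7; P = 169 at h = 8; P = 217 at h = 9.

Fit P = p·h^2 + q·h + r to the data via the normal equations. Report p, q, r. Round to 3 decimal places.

XᵀX·[p, q, r]ᵀ = XᵀP reads: 13700·p + 1700·q + 224·r = 36254;  1700·p + 224·q + 26·r = 4452;  224·p + 26·q + 7·r = 606.
Solving the 3×3 system (Gaussian elimination) gives p = 208345/69072, q = -226057/69072, r = 25377/11512.

p = 3.016, q = -3.273, r = 2.204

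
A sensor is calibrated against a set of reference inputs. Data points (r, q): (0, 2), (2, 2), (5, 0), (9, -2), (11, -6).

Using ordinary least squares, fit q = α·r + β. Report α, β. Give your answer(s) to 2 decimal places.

α = -0.69, β = 2.90

The normal equations are: 231·α + 27·β = -80;  27·α + 5·β = -4.
Eliminating β: 5·(row 1) − 27·(row 2) gives 426·α = 5·(-80) − 27·(-4) = -292, so α = -146/213.
Then β = ((-4) − 27·(-146/213))/5 = 206/71.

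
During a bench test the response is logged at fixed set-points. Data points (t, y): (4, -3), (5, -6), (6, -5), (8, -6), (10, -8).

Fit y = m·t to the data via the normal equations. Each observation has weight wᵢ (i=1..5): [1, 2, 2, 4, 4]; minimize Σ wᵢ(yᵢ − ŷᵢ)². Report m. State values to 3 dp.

Normal-equation sums: Σwᵢ·t·t = 794.
Right-hand side: Σwᵢ·t·y = -644.
Normal equations: [[794]]·[m]ᵀ = [-644]ᵀ.
Hence m = -644 / 794 ≈ -0.811083.

m = -0.811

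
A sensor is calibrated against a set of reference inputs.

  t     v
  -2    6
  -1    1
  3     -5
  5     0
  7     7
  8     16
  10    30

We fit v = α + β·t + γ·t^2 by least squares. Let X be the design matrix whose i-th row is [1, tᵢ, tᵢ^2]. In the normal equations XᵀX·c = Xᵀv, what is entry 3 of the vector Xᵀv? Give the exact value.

4347

Entry 3 ↔ basis t^2, so (Xᵀv)_{3} = Σᵢ (t^2)·vᵢ = (4)·(6) + (1)·(1) + (9)·(-5) + (25)·(0) + (49)·(7) + (64)·(16) + (100)·(30) = 4347.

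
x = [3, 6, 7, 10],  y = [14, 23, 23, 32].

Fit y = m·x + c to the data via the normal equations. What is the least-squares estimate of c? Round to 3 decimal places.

Sums needed: Σx·x = 194, Σx = 26, Σ1 = 4.
Moment sums: Σx·y = 661, Σy = 92.
Determinant 194·4 − 26² = 100.
m = (661·4 − 26·92)/100 = 63/25; c = (194·92 − 26·661)/100 = 331/50.

c = 6.620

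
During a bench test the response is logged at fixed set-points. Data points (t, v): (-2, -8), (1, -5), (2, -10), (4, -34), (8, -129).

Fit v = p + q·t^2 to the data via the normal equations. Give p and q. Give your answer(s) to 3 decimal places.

p = -1.825, q = -1.987

Entries of AᵀA: Σ1 = 5, Σt^2 = 89, Σt^2·t^2 = 4385.
And Σv = -186, Σt^2·v = -8877.
So AᵀA·[p, q]ᵀ = Aᵀv: [[5, 89]; [89, 4385]]·[p, q]ᵀ = [-186, -8877]ᵀ.
Eliminating q: 4385·(row 1) − 89·(row 2) gives 14004·p = 4385·(-186) − 89·(-8877) = -25557, so p = -8519/4668.
Then q = ((-8877) − 89·(-8519/4668))/4385 = -9277/4668.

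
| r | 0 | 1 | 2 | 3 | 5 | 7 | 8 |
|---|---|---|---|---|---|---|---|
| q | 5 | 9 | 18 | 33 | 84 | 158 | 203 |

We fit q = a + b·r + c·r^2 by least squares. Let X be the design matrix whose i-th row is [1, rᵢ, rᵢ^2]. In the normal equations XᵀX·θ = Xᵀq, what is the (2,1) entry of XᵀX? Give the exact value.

Row 2 ↔ basis r, column 1 ↔ basis 1, so (XᵀX)_{2,1} = Σᵢ r = (0)·(1) + (1)·(1) + (2)·(1) + (3)·(1) + (5)·(1) + (7)·(1) + (8)·(1) = 26.

26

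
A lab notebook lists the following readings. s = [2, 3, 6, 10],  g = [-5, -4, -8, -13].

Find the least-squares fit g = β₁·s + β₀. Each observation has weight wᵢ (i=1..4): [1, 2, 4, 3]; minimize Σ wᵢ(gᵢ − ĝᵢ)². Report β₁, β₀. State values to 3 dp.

Compute the Gram sums: Σwᵢ·s·s = 466, Σwᵢ·s = 62, Σwᵢ·1 = 10.
For AᵀWg: Σwᵢ·s·g = -616, Σwᵢ·g = -84.
So AᵀWA·[β₁, β₀]ᵀ = AᵀWg: [[466, 62]; [62, 10]]·[β₁, β₀]ᵀ = [-616, -84]ᵀ.
Δ = 466·10 − 62² = 816.
β₁ = ((-616)·10 − 62·(-84))/816 = -7/6; β₀ = (466·(-84) − 62·(-616))/816 = -7/6.

β₁ = -1.167, β₀ = -1.167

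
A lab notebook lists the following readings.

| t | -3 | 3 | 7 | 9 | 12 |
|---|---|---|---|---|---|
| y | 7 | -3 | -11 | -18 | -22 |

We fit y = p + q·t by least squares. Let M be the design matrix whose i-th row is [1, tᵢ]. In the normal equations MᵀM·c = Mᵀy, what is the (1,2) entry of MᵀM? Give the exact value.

Row 1 ↔ basis 1, column 2 ↔ basis t, so (MᵀM)_{1,2} = Σᵢ t = (1)·(-3) + (1)·(3) + (1)·(7) + (1)·(9) + (1)·(12) = 28.

28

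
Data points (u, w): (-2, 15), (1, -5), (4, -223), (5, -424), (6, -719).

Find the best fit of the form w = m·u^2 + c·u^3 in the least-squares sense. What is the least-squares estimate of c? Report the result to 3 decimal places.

c = -2.991

With design matrix M, MᵀM = [[2194, 11894]; [11894, 66442]] and Mᵀw = [-39997, -222701]ᵀ.
det = 2194·66442 − 11894² = 4306512.
m = ((-39997)·66442 − 11894·(-222701))/4306512 = -722915/358876; c = (2194·(-222701) − 11894·(-39997))/4306512 = -1073473/358876.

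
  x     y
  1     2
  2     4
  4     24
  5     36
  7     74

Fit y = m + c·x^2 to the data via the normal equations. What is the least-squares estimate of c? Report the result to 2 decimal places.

c = 1.52

Entries of AᵀA: Σ1 = 5, Σx^2 = 95, Σx^2·x^2 = 3299.
For Aᵀy: Σy = 140, Σx^2·y = 4928.
Determinant 5·3299 − 95² = 7470.
m = (140·3299 − 95·4928)/7470 = -70/83; c = (5·4928 − 95·140)/7470 = 126/83.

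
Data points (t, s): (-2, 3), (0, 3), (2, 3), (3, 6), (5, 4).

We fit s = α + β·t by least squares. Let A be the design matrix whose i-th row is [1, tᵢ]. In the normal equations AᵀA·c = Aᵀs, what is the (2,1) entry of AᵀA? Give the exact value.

Row 2 ↔ basis t, column 1 ↔ basis 1, so (AᵀA)_{2,1} = Σᵢ t = (-2)·(1) + (0)·(1) + (2)·(1) + (3)·(1) + (5)·(1) = 8.

8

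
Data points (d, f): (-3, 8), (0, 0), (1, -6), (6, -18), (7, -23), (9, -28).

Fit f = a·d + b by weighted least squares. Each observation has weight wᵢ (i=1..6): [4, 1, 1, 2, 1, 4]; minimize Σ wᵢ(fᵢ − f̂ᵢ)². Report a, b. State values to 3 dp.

Normal-equation sums: Σwᵢ·d·d = 482, Σwᵢ·d = 44, Σwᵢ·1 = 13.
And Σwᵢ·d·f = -1487, Σwᵢ·f = -145.
Eliminating b: 13·(row 1) − 44·(row 2) gives 4330·a = 13·(-1487) − 44·(-145) = -12951, so a = -12951/4330.
Then b = ((-145) − 44·(-12951/4330))/13 = -2231/2165.

a = -2.991, b = -1.030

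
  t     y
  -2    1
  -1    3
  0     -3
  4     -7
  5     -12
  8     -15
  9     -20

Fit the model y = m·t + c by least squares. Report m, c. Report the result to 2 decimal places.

m = -1.90, c = -1.34

From the data, Σt·t = 191, Σt = 23, Σ1 = 7.
And Σt·y = -393, Σy = -53.
Normal equations: [[191, 23]; [23, 7]]·[m, c]ᵀ = [-393, -53]ᵀ.
Δ = 191·7 − 23² = 808.
m = ((-393)·7 − 23·(-53))/808 = -383/202; c = (191·(-53) − 23·(-393))/808 = -271/202.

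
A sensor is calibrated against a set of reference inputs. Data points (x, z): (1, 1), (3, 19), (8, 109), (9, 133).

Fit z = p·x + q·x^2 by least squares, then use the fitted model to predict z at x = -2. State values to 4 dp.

Normal-equation sums: Σx·x = 155, Σx·x^2 = 1269, Σx^2·x^2 = 10739.
For Mᵀz: Σx·z = 2127, Σx^2·z = 17921.
So MᵀM·[p, q]ᵀ = Mᵀz: [[155, 1269]; [1269, 10739]]·[p, q]ᵀ = [2127, 17921]ᵀ.
Δ = 155·10739 − 1269² = 54184.
p = (2127·10739 − 1269·17921)/54184 = 12513/6773; q = (155·17921 − 1269·2127)/54184 = 9824/6773.
At x = -2: ẑ = (12513/6773)·(-2) + (9824/6773)·(4) = 14270/6773.

ẑ = 2.1069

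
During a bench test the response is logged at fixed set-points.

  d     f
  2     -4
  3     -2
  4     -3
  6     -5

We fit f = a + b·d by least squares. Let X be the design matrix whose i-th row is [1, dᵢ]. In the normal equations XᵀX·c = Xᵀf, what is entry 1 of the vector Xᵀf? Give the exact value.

-14

Entry 1 ↔ basis 1, so (Xᵀf)_{1} = Σᵢ fᵢ = (1)·(-4) + (1)·(-2) + (1)·(-3) + (1)·(-5) = -14.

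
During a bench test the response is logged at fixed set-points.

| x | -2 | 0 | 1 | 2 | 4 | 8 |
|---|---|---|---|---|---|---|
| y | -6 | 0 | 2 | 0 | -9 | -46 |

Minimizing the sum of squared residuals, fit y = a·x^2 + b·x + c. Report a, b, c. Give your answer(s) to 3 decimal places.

a = -0.907, b = 1.417, c = 0.548

With design matrix A, AᵀA = [[4385, 577, 89]; [577, 89, 13]; [89, 13, 6]] and Aᵀy = [-3110, -390, -59]ᵀ.
Solving the 3×3 system (Gaussian elimination) gives a = -10571/11658, b = 82577/58290, c = 5319/9715.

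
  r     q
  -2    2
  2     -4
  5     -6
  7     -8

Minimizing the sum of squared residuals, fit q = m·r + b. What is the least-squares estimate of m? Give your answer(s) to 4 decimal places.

m = -1.0870

Entries of AᵀA: Σr·r = 82, Σr = 12, Σ1 = 4.
For Aᵀq: Σr·q = -98, Σq = -16.
Normal equations: [[82, 12]; [12, 4]]·[m, b]ᵀ = [-98, -16]ᵀ.
Eliminating b: 4·(row 1) − 12·(row 2) gives 184·m = 4·(-98) − 12·(-16) = -200, so m = -25/23.
Then b = ((-16) − 12·(-25/23))/4 = -17/23.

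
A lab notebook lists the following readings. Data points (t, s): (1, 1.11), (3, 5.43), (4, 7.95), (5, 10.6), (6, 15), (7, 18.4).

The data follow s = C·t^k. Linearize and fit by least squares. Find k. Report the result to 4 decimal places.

k = 1.4373

Linearized form: ln s = k·ln t + ln C. From the 6 transformed points,
Over the data: Σln t = 7.8320, Σ(ln t)² = 12.7160, Σln s = 11.8507, Σln t·ln s = 19.0518.
Normal system: [[12.7160, 7.8320]; [7.8320, 6]]·[k, ln C]ᵀ = [19.0518, 11.8507]ᵀ.
Solving (det = 14.9557): k = 1.43730, ln C = 0.09896.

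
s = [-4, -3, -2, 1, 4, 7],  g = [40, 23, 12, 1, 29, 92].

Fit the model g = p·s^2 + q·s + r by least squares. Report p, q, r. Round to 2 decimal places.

p = 2.07, q = -1.40, r = 0.79

Normal-equation sums: Σs^2·s^2 = 3011, Σs^2·s = 309, Σs^2 = 95, Σs·s = 95, Σs = 3, Σ1 = 6.
Moment sums: Σs^2·g = 5868, Σs·g = 508, Σg = 197.
XᵀX·[p, q, r]ᵀ = Xᵀg becomes [[3011, 309, 95]; [309, 95, 3]; [95, 3, 6]]·[p, q, r]ᵀ = [5868, 508, 197]ᵀ.
Row-reducing yields p = 89959/43504, q = -61063/43504, r = 17281/21752.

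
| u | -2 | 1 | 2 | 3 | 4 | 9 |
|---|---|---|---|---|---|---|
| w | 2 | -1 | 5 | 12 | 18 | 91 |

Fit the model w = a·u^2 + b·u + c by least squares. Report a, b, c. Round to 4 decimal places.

a = 1.0591, b = 0.7144, c = -1.1565

Setting ∂/∂a … = 0 gives: 6931·a + 821·b + 115·c = 7794;  821·a + 115·b + 17·c = 932;  115·a + 17·b + 6·c = 127.
Inverting the 3×3 Gram matrix, [a, b, c]ᵀ = [224693/212160, 151577/212160, -20447/17680]ᵀ.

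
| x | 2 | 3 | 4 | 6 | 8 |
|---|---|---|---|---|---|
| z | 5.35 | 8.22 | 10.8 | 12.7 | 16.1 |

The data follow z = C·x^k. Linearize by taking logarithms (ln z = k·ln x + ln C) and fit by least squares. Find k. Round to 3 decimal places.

Linearized form: ln z = k·ln x + ln C. From the 5 transformed points,
Sums: Σln x = 7.0493, Σ(ln x)² = 11.1437, Σln z = 11.4836, Σln x·ln z = 17.1079.
Normal system: [[11.1437, 7.0493]; [7.0493, 5]]·[k, ln C]ᵀ = [17.1079, 11.4836]ᵀ.
Solving (det = 6.0265): k = 0.76135, ln C = 1.22334.

k = 0.761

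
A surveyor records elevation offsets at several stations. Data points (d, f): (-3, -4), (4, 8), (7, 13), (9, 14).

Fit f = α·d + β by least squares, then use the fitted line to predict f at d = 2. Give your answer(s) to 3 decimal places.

Compute the Gram sums: Σd·d = 155, Σd = 17, Σ1 = 4.
For Aᵀf: Σd·f = 261, Σf = 31.
AᵀA·[α, β]ᵀ = Aᵀf becomes [[155, 17]; [17, 4]]·[α, β]ᵀ = [261, 31]ᵀ.
Δ = 155·4 − 17² = 331.
α = (261·4 − 17·31)/331 = 517/331; β = (155·31 − 17·261)/331 = 368/331.
At d = 2: f̂ = (517/331)·(2) + (368/331)·(1) = 1402/331.

f̂ = 4.236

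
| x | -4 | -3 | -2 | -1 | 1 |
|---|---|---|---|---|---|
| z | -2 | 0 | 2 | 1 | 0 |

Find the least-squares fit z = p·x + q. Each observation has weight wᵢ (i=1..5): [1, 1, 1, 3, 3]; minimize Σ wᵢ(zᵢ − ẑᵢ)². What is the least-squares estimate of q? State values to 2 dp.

Normal-equation sums: Σwᵢ·x·x = 35, Σwᵢ·x = -9, Σwᵢ·1 = 9.
Moment sums: Σwᵢ·x·z = 1, Σwᵢ·z = 3.
Normal equations: [[35, -9]; [-9, 9]]·[p, q]ᵀ = [1, 3]ᵀ.
det = 35·9 − (-9)² = 234.
p = (1·9 − (-9)·3)/234 = 2/13; q = (35·3 − (-9)·1)/234 = 19/39.

q = 0.49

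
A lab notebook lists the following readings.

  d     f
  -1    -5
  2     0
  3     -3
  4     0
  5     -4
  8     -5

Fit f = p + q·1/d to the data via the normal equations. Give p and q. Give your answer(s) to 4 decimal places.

p = -3.0083, q = 2.5712

From the data, Σ1 = 6, Σ1/d = 49/120, Σ1/d·1/d = 21301/14400.
For Mᵀf: Σf = -17, Σ1/d·f = 103/40.
Normal equations: [[6, 49/120]; [49/120, 21301/14400]]·[p, q]ᵀ = [-17, 103/40]ᵀ.
det = 6·(21301/14400) − (49/120)² = 25081/2880.
p = ((-17)·(21301/14400) − (49/120)·(103/40))/(25081/2880) = -53894/17915; q = (6·(103/40) − (49/120)·(-17))/(25081/2880) = 64488/25081.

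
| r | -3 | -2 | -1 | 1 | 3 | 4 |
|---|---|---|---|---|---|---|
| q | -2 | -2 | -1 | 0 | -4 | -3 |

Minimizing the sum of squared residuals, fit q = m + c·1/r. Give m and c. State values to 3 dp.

m = -1.999, c = 0.033

The normal system MᵀM·[m, c]ᵀ = Mᵀq is [[6, -1/4]; [-1/4, 365/144]]·[m, c]ᵀ = [-12, 7/12]ᵀ.
Determinant 6·(365/144) − (-1/4)² = 727/48.
m = ((-12)·(365/144) − (-1/4)·(7/12))/(727/48) = -1453/727; c = (6·(7/12) − (-1/4)·(-12))/(727/48) = 24/727.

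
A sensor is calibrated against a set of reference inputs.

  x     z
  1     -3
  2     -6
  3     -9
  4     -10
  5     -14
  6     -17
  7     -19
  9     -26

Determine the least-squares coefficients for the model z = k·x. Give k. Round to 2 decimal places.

With design matrix A, AᵀA = [[221]] and Aᵀz = [-621]ᵀ.
Hence k = -621 / 221 ≈ -2.80995.

k = -2.81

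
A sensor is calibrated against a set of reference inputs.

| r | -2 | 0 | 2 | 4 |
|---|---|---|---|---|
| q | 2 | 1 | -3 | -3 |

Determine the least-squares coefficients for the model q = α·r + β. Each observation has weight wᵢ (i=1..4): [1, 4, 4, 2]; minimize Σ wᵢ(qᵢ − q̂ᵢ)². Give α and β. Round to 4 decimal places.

Normal-equation sums: Σwᵢ·r·r = 52, Σwᵢ·r = 14, Σwᵢ·1 = 11.
Moment sums: Σwᵢ·r·q = -52, Σwᵢ·q = -12.
Determinant 52·11 − 14² = 376.
α = ((-52)·11 − 14·(-12))/376 = -101/94; β = (52·(-12) − 14·(-52))/376 = 13/47.

α = -1.0745, β = 0.2766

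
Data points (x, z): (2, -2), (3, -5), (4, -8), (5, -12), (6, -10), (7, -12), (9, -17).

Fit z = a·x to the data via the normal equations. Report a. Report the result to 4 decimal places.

a = -1.8545

Entries of MᵀM: Σx·x = 220.
For Mᵀz: Σx·z = -408.
Normal equations: [[220]]·[a]ᵀ = [-408]ᵀ.
Hence a = -408 / 220 ≈ -1.85455.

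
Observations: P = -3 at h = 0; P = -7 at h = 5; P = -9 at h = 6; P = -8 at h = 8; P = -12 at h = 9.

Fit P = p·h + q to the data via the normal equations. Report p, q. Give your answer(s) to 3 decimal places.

p = -0.866, q = -2.951

From the data, Σh·h = 206, Σh = 28, Σ1 = 5.
Moment sums: Σh·P = -261, ΣP = -39.
XᵀX·[p, q]ᵀ = XᵀP becomes [[206, 28]; [28, 5]]·[p, q]ᵀ = [-261, -39]ᵀ.
Determinant 206·5 − 28² = 246.
p = ((-261)·5 − 28·(-39))/246 = -71/82; q = (206·(-39) − 28·(-261))/246 = -121/41.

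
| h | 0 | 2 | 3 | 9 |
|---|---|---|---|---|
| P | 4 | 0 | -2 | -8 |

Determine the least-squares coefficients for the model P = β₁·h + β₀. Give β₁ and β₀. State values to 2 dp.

Forming AᵀA = [[94, 14]; [14, 4]] and AᵀP = [-78, -6]ᵀ gives AᵀA·[β₁, β₀]ᵀ = AᵀP.
Eliminating β₀: 4·(row 1) − 14·(row 2) gives 180·β₁ = 4·(-78) − 14·(-6) = -228, so β₁ = -19/15.
Then β₀ = ((-6) − 14·(-19/15))/4 = 44/15.

β₁ = -1.27, β₀ = 2.93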